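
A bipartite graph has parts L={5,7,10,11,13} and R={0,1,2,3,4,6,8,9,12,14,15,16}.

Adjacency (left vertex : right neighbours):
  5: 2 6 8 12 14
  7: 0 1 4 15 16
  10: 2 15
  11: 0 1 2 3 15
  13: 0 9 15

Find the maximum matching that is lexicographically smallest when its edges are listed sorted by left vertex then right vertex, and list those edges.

Lex-smallest maximum matching: {(5,2), (7,0), (10,15), (11,1), (13,9)}

|M| = 5 (so the lex-smallest maximum matching has 5 edges)
process left vertices in ascending order; for each, take the smallest-labelled available neighbour that still permits 5 edges overall, or leave it unmatched if none does
lex-smallest matching: {5-2, 7-0, 10-15, 11-1, 13-9}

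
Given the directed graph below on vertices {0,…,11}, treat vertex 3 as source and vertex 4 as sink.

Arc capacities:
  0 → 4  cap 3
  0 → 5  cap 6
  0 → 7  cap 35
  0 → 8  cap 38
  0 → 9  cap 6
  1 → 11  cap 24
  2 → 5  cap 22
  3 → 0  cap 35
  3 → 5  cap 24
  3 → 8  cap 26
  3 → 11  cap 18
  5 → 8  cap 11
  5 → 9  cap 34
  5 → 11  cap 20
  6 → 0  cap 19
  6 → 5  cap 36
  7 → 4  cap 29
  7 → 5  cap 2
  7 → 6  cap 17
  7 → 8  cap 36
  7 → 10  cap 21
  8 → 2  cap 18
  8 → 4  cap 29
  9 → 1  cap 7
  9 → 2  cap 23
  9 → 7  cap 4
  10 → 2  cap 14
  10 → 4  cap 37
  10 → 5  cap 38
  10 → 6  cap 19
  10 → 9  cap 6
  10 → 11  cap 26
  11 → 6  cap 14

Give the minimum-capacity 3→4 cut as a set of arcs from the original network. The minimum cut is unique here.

Min-cut arcs: {(0,4), (0,7), (8,4), (9,7)} (total capacity 71)

augment #1: 3→0→4 push 3
augment #2: 3→8→4 push 26
augment #3: 3→0→7→4 push 29
augment #4: 3→0→8→4 push 3
augment #5: 3→5→9→7→10→4 push 4
augment #6: 3→5→8→0→7→10→4 push 3
augment #7: 3→11→6→0→7→10→4 push 3
max flow = 71; residual-reachable set from 3 gives S-side
cut edges (S→T): {(0,4), (0,7), (8,4), (9,7)} total cap 71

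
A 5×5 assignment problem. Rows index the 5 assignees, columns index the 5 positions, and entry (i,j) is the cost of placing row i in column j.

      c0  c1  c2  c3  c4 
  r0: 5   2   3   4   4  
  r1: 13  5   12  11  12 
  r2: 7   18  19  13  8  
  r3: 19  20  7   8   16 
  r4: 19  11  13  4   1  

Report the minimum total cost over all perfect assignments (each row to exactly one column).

Minimum assignment cost: 24

one of 2 optimal assignments: row0→col2 (cost 3), row1→col1 (cost 5), row2→col0 (cost 7), row3→col3 (cost 8), row4→col4 (cost 1)
total = 3 + 5 + 7 + 8 + 1 = 24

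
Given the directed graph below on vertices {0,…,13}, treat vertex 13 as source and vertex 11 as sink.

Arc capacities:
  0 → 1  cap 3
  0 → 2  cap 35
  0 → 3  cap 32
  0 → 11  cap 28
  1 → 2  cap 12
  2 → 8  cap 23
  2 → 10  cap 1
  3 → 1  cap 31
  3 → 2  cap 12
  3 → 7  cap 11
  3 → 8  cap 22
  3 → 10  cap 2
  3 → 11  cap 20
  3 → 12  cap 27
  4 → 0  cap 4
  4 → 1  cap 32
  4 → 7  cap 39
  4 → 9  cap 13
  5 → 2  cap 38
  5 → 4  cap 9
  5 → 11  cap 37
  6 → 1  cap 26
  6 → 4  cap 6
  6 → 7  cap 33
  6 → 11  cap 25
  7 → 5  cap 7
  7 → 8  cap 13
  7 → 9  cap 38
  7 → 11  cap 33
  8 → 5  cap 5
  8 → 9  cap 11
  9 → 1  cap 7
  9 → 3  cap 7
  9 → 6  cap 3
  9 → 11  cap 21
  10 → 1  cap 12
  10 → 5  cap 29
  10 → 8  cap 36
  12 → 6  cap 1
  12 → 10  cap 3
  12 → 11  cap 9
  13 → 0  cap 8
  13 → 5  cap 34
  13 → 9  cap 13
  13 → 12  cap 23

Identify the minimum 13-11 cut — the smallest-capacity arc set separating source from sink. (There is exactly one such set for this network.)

augment #1: 13→0→11 push 8
augment #2: 13→5→11 push 34
augment #3: 13→9→11 push 13
augment #4: 13→12→11 push 9
augment #5: 13→12→6→11 push 1
augment #6: 13→12→10→5→11 push 3
max flow = 68; residual-reachable set from 13 gives S-side
cut edges (S→T): {(12,6), (12,10), (12,11), (13,0), (13,5), (13,9)} total cap 68

Min-cut arcs: {(12,6), (12,10), (12,11), (13,0), (13,5), (13,9)} (total capacity 68)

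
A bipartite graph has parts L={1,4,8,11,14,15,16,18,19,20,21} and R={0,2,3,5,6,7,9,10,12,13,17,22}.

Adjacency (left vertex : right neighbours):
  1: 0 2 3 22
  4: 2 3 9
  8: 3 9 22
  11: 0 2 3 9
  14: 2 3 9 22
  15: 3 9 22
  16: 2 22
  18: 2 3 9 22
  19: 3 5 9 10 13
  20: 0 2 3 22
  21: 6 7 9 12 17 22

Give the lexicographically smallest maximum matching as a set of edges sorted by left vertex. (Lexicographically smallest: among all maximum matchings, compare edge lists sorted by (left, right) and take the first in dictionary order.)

Lex-smallest maximum matching: {(1,0), (4,2), (8,3), (11,9), (14,22), (19,5), (21,6)}

|M| = 7 (so the lex-smallest maximum matching has 7 edges)
process left vertices in ascending order; for each, take the smallest-labelled available neighbour that still permits 7 edges overall, or leave it unmatched if none does
lex-smallest matching: {1-0, 4-2, 8-3, 11-9, 14-22, 19-5, 21-6}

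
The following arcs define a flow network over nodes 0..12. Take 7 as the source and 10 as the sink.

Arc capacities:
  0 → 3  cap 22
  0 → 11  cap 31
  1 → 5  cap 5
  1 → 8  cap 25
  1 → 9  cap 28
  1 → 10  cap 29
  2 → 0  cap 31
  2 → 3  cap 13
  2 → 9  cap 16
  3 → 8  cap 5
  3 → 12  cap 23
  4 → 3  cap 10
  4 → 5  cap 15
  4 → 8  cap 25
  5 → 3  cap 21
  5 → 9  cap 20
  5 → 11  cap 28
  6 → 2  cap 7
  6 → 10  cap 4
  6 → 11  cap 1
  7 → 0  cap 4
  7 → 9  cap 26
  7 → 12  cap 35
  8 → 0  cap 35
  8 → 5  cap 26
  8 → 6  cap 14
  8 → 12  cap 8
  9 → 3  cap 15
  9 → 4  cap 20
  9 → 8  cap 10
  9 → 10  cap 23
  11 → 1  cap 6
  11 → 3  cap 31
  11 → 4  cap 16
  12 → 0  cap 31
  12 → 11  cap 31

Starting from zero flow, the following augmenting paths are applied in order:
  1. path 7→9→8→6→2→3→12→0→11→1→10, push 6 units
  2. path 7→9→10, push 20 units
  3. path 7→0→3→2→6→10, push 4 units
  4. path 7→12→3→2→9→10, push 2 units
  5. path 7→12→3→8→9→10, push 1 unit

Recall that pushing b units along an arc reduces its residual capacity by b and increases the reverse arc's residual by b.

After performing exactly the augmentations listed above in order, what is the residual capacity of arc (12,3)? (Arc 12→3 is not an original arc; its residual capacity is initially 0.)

Residual capacity of (12,3): 3

after path 1 (7→9→8→6→2→3→12→0→11→1→10, push 6): res(12,3)=6
after path 2 (7→9→10, push 20): res(12,3)=6
after path 3 (7→0→3→2→6→10, push 4): res(12,3)=6
after path 4 (7→12→3→2→9→10, push 2): res(12,3)=4
after path 5 (7→12→3→8→9→10, push 1): res(12,3)=3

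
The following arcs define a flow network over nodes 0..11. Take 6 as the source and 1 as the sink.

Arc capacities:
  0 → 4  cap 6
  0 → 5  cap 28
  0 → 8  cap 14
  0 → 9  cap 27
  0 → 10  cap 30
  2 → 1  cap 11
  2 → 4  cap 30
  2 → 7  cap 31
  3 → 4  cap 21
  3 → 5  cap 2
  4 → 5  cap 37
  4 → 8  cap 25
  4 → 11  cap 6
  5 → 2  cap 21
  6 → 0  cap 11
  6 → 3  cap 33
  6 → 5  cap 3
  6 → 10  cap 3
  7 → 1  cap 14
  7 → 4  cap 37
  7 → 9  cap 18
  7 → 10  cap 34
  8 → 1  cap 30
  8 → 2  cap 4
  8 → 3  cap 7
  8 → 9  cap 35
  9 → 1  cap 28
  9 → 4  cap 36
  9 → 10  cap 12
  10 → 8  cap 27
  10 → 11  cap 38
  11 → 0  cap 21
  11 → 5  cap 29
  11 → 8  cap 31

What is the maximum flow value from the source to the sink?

Maximum flow value: 40

augment #1: 6→0→8→1 bottleneck 11, total now 11
augment #2: 6→5→2→1 bottleneck 3, total now 14
augment #3: 6→10→8→1 bottleneck 3, total now 17
augment #4: 6→3→4→8→1 bottleneck 16, total now 33
augment #5: 6→3→5→2→1 bottleneck 2, total now 35
augment #6: 6→3→4→5→2→1 bottleneck 5, total now 40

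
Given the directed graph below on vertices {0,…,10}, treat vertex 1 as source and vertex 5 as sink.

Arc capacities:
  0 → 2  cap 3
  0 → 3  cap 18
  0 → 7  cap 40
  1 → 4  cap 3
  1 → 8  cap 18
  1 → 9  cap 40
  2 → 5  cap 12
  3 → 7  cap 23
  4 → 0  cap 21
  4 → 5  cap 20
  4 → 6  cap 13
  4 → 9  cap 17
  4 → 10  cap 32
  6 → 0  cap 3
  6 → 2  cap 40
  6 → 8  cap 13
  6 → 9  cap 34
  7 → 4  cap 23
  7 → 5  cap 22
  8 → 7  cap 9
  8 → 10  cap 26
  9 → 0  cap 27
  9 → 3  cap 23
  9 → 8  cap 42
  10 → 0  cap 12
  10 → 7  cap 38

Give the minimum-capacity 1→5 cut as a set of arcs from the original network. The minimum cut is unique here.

augment #1: 1→4→5 push 3
augment #2: 1→8→7→5 push 9
augment #3: 1→8→10→7→5 push 9
augment #4: 1→9→0→2→5 push 3
augment #5: 1→9→0→7→5 push 4
augment #6: 1→9→0→7→4→5 push 17
augment #7: 1→9→0→7→4→6→2→5 push 3
augment #8: 1→9→3→7→4→6→2→5 push 3
max flow = 51; residual-reachable set from 1 gives S-side
cut edges (S→T): {(0,2), (1,4), (7,4), (7,5)} total cap 51

Min-cut arcs: {(0,2), (1,4), (7,4), (7,5)} (total capacity 51)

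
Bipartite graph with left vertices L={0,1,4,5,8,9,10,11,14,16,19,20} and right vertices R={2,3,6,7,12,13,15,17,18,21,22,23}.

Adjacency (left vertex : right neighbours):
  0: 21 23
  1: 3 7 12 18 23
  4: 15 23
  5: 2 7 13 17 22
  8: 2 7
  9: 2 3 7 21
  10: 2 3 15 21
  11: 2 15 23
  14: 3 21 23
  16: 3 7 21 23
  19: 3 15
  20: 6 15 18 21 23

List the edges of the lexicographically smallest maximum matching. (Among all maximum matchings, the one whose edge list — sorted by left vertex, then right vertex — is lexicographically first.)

Lex-smallest maximum matching: {(0,21), (1,12), (4,15), (5,13), (8,2), (9,3), (11,23), (16,7), (20,6)}

|M| = 9 (so the lex-smallest maximum matching has 9 edges)
process left vertices in ascending order; for each, take the smallest-labelled available neighbour that still permits 9 edges overall, or leave it unmatched if none does
lex-smallest matching: {0-21, 1-12, 4-15, 5-13, 8-2, 9-3, 11-23, 16-7, 20-6}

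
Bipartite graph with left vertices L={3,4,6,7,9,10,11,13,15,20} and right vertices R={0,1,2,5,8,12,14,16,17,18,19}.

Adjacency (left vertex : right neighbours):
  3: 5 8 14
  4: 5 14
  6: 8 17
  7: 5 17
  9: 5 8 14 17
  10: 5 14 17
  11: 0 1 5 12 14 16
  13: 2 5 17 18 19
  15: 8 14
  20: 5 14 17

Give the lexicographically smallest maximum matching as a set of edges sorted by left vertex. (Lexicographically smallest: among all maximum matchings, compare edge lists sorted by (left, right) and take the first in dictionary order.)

Lex-smallest maximum matching: {(3,5), (4,14), (6,8), (7,17), (11,0), (13,2)}

|M| = 6 (so the lex-smallest maximum matching has 6 edges)
process left vertices in ascending order; for each, take the smallest-labelled available neighbour that still permits 6 edges overall, or leave it unmatched if none does
lex-smallest matching: {3-5, 4-14, 6-8, 7-17, 11-0, 13-2}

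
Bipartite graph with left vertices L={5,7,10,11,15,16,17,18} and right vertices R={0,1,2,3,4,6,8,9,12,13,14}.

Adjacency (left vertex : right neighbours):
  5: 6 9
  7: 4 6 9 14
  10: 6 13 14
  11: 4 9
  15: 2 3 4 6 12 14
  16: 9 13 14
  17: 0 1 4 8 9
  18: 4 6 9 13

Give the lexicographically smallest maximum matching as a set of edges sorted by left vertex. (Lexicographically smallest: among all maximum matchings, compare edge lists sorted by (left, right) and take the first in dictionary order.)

Lex-smallest maximum matching: {(5,6), (7,4), (10,13), (11,9), (15,2), (16,14), (17,0)}

|M| = 7 (so the lex-smallest maximum matching has 7 edges)
process left vertices in ascending order; for each, take the smallest-labelled available neighbour that still permits 7 edges overall, or leave it unmatched if none does
lex-smallest matching: {5-6, 7-4, 10-13, 11-9, 15-2, 16-14, 17-0}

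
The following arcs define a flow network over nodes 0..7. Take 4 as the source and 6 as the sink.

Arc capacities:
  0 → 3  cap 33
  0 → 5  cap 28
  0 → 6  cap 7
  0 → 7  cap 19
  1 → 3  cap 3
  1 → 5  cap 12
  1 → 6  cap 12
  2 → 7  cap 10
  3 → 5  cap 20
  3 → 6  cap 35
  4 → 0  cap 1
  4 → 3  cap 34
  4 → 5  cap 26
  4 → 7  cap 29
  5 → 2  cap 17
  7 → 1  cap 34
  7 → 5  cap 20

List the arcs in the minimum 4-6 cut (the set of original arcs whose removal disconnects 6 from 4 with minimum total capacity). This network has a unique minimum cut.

augment #1: 4→0→6 push 1
augment #2: 4→3→6 push 34
augment #3: 4→7→1→6 push 12
augment #4: 4→7→1→3→6 push 1
max flow = 48; residual-reachable set from 4 gives S-side
cut edges (S→T): {(1,6), (3,6), (4,0)} total cap 48

Min-cut arcs: {(1,6), (3,6), (4,0)} (total capacity 48)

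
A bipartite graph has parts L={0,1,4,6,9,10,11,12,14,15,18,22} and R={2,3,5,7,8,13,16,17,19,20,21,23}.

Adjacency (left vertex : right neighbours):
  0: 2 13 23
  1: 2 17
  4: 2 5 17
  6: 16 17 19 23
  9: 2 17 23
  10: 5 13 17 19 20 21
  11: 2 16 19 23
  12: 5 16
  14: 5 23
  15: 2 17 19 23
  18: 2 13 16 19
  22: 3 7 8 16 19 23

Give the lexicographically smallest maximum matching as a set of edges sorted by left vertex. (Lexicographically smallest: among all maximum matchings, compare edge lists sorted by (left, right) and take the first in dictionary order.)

|M| = 9 (so the lex-smallest maximum matching has 9 edges)
process left vertices in ascending order; for each, take the smallest-labelled available neighbour that still permits 9 edges overall, or leave it unmatched if none does
lex-smallest matching: {0-2, 1-17, 4-5, 6-16, 9-23, 10-20, 11-19, 18-13, 22-3}

Lex-smallest maximum matching: {(0,2), (1,17), (4,5), (6,16), (9,23), (10,20), (11,19), (18,13), (22,3)}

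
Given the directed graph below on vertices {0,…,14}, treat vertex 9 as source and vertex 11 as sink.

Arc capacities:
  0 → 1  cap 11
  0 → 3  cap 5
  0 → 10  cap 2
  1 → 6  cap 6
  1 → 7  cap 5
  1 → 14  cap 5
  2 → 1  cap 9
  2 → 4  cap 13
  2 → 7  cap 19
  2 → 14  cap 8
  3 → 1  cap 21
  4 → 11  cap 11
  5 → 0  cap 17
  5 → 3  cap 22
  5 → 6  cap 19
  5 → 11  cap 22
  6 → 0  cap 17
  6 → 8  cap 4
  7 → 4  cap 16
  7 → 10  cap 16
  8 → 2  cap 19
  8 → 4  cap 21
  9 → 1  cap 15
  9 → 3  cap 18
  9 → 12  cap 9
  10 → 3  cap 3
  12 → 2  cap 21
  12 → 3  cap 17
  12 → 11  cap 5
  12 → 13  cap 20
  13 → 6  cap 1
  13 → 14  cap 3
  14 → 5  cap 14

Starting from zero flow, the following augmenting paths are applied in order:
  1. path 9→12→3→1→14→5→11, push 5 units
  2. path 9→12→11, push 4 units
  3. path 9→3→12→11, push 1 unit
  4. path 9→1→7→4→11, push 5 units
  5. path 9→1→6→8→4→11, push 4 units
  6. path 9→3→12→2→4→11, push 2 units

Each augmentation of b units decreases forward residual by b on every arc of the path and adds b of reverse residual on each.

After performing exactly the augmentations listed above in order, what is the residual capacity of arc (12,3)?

after path 1 (9→12→3→1→14→5→11, push 5): res(12,3)=12
after path 2 (9→12→11, push 4): res(12,3)=12
after path 3 (9→3→12→11, push 1): res(12,3)=13
after path 4 (9→1→7→4→11, push 5): res(12,3)=13
after path 5 (9→1→6→8→4→11, push 4): res(12,3)=13
after path 6 (9→3→12→2→4→11, push 2): res(12,3)=15

Residual capacity of (12,3): 15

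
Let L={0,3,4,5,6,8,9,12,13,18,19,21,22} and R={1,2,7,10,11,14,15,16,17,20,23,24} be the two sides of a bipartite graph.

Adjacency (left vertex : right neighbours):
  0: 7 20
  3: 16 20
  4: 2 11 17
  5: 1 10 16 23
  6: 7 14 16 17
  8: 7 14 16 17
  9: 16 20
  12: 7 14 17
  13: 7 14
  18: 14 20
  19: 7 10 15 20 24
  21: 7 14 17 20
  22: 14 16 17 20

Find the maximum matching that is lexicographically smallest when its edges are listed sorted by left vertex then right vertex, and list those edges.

|M| = 8 (so the lex-smallest maximum matching has 8 edges)
process left vertices in ascending order; for each, take the smallest-labelled available neighbour that still permits 8 edges overall, or leave it unmatched if none does
lex-smallest matching: {0-7, 3-16, 4-2, 5-1, 6-14, 8-17, 9-20, 19-10}

Lex-smallest maximum matching: {(0,7), (3,16), (4,2), (5,1), (6,14), (8,17), (9,20), (19,10)}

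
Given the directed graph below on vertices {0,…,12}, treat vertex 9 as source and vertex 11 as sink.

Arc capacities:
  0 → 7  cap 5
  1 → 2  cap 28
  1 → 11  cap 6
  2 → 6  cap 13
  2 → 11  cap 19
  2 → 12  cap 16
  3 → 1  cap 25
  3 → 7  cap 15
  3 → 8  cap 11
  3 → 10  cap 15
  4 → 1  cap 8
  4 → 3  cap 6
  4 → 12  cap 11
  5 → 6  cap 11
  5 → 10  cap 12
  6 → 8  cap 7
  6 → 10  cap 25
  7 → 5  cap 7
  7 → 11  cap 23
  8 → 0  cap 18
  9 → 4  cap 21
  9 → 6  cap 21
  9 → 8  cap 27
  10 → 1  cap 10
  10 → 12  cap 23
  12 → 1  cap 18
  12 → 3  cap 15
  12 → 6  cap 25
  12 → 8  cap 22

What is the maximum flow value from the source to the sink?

Maximum flow value: 45

augment #1: 9→4→1→11 bottleneck 6, total now 6
augment #2: 9→4→1→2→11 bottleneck 2, total now 8
augment #3: 9→4→3→7→11 bottleneck 6, total now 14
augment #4: 9→8→0→7→11 bottleneck 5, total now 19
augment #5: 9→4→12→1→2→11 bottleneck 7, total now 26
augment #6: 9→6→10→1→2→11 bottleneck 10, total now 36
augment #7: 9→6→10→12→3→7→11 bottleneck 9, total now 45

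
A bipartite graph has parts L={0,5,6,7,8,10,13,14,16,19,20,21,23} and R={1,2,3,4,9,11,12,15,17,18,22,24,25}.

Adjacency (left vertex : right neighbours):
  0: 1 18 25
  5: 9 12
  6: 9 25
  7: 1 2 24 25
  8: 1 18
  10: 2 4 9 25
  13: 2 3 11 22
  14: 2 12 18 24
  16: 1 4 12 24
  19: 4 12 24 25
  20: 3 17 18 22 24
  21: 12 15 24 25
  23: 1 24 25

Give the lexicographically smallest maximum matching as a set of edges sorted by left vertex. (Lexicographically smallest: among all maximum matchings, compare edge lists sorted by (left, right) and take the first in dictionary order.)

Lex-smallest maximum matching: {(0,1), (5,9), (6,25), (7,2), (8,18), (10,4), (13,3), (14,12), (16,24), (20,17), (21,15)}

|M| = 11 (so the lex-smallest maximum matching has 11 edges)
process left vertices in ascending order; for each, take the smallest-labelled available neighbour that still permits 11 edges overall, or leave it unmatched if none does
lex-smallest matching: {0-1, 5-9, 6-25, 7-2, 8-18, 10-4, 13-3, 14-12, 16-24, 20-17, 21-15}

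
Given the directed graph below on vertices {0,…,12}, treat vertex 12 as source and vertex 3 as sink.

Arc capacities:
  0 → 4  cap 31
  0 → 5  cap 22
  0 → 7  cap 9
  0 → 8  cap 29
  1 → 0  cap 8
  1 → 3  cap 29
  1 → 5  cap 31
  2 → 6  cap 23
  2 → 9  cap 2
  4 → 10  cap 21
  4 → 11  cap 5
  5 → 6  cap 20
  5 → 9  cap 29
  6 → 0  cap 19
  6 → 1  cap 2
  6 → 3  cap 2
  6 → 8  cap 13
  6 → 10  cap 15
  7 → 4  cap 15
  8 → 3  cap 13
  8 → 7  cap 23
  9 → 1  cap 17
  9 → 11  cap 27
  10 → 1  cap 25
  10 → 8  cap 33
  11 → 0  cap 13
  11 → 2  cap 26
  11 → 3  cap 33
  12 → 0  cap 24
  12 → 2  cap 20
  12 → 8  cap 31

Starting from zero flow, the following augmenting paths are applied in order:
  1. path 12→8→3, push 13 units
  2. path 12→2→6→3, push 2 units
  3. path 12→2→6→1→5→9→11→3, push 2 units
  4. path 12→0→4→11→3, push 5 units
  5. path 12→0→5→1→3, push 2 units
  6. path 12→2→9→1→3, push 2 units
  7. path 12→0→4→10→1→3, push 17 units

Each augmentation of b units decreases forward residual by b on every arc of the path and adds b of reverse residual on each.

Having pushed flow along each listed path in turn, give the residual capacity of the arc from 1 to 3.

after path 1 (12→8→3, push 13): res(1,3)=29
after path 2 (12→2→6→3, push 2): res(1,3)=29
after path 3 (12→2→6→1→5→9→11→3, push 2): res(1,3)=29
after path 4 (12→0→4→11→3, push 5): res(1,3)=29
after path 5 (12→0→5→1→3, push 2): res(1,3)=27
after path 6 (12→2→9→1→3, push 2): res(1,3)=25
after path 7 (12→0→4→10→1→3, push 17): res(1,3)=8

Residual capacity of (1,3): 8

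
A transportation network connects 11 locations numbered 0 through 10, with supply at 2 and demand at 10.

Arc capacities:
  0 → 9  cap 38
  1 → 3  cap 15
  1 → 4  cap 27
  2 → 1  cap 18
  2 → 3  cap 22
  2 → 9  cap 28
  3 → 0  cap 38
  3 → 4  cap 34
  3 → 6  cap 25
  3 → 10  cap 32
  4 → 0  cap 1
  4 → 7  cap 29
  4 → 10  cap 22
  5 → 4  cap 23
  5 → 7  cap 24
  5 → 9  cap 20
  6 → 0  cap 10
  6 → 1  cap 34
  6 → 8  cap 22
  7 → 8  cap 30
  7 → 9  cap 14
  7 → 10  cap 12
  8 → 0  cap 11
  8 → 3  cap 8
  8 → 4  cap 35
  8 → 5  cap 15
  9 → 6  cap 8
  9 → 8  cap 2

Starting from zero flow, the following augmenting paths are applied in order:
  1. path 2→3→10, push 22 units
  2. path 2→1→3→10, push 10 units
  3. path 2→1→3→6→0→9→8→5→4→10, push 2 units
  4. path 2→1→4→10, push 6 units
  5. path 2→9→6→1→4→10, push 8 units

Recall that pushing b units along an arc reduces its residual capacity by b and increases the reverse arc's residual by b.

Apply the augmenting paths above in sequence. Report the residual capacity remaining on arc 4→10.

Residual capacity of (4,10): 6

after path 1 (2→3→10, push 22): res(4,10)=22
after path 2 (2→1→3→10, push 10): res(4,10)=22
after path 3 (2→1→3→6→0→9→8→5→4→10, push 2): res(4,10)=20
after path 4 (2→1→4→10, push 6): res(4,10)=14
after path 5 (2→9→6→1→4→10, push 8): res(4,10)=6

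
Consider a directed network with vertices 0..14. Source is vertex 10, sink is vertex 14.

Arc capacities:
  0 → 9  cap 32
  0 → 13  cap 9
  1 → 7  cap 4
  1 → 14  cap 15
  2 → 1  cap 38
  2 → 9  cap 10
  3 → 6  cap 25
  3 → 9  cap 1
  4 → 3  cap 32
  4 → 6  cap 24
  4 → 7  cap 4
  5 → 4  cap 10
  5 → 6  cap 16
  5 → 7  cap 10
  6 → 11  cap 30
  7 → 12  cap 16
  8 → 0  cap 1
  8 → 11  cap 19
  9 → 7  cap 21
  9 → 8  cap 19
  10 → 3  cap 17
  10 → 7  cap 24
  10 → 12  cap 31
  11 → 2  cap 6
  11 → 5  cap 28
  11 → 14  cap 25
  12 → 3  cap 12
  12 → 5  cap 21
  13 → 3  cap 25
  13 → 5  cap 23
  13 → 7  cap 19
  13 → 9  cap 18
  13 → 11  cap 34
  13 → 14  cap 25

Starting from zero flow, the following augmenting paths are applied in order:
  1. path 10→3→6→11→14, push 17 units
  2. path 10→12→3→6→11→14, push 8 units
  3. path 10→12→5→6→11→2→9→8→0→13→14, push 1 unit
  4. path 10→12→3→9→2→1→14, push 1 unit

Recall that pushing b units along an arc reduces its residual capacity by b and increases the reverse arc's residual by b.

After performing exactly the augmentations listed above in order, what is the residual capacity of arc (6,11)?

Residual capacity of (6,11): 4

after path 1 (10→3→6→11→14, push 17): res(6,11)=13
after path 2 (10→12→3→6→11→14, push 8): res(6,11)=5
after path 3 (10→12→5→6→11→2→9→8→0→13→14, push 1): res(6,11)=4
after path 4 (10→12→3→9→2→1→14, push 1): res(6,11)=4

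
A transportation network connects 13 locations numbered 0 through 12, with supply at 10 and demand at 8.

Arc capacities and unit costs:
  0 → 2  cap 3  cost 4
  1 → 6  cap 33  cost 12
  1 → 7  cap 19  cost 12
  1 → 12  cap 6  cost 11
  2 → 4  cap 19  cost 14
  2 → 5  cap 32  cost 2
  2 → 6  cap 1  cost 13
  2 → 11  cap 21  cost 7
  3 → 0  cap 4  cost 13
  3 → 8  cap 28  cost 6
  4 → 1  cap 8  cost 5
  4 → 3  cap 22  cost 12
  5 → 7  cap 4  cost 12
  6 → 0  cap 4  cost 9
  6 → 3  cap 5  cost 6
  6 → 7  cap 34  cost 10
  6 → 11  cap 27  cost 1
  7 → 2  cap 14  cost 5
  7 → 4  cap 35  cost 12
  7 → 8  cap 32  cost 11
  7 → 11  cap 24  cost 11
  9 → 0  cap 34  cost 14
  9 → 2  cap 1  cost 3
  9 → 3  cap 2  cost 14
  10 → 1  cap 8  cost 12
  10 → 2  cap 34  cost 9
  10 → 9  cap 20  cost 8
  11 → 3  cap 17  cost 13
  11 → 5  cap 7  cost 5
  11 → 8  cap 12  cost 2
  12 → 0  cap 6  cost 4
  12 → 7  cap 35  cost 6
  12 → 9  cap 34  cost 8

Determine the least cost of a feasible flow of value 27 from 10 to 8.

Minimum cost for 27 units: 722

shortest-cost path #1: 10→2→11→8 push 12 @ unit cost 18 (adds 216)
shortest-cost path #2: 10→9→3→8 push 2 @ unit cost 28 (adds 56)
shortest-cost path #3: 10→2→5→7→8 push 4 @ unit cost 34 (adds 136)
shortest-cost path #4: 10→2→6→3→8 push 1 @ unit cost 34 (adds 34)
shortest-cost path #5: 10→1→7→8 push 8 @ unit cost 35 (adds 280)
total cost = 722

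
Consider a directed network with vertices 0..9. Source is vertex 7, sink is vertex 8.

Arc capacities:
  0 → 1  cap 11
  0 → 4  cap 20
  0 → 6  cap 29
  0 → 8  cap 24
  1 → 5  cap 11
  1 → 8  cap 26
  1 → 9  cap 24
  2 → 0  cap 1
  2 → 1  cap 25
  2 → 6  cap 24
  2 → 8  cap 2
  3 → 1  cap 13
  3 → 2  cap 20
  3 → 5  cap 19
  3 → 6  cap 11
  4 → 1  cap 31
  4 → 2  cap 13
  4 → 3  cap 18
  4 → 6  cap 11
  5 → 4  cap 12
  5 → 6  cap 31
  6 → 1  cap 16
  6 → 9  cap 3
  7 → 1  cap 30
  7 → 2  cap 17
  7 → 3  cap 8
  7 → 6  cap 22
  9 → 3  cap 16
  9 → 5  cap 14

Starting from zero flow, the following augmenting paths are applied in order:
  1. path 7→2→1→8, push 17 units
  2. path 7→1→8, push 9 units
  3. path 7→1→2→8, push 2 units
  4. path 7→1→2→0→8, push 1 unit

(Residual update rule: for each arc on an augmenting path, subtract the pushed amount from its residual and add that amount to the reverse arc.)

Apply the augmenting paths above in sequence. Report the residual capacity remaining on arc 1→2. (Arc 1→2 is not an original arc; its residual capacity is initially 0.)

after path 1 (7→2→1→8, push 17): res(1,2)=17
after path 2 (7→1→8, push 9): res(1,2)=17
after path 3 (7→1→2→8, push 2): res(1,2)=15
after path 4 (7→1→2→0→8, push 1): res(1,2)=14

Residual capacity of (1,2): 14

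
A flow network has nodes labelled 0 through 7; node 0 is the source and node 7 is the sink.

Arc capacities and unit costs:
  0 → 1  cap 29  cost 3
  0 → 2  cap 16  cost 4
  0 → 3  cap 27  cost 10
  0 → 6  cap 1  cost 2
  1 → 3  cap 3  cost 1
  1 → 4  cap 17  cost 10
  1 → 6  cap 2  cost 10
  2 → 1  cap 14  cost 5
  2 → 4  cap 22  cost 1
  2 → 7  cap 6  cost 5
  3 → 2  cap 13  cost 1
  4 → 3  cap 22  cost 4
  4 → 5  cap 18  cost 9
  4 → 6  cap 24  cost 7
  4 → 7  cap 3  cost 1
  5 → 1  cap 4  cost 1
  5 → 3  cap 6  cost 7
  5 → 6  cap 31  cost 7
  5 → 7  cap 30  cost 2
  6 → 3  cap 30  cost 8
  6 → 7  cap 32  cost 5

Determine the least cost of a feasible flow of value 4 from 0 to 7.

Minimum cost for 4 units: 25

shortest-cost path #1: 0→2→4→7 push 3 @ unit cost 6 (adds 18)
shortest-cost path #2: 0→6→7 push 1 @ unit cost 7 (adds 7)
total cost = 25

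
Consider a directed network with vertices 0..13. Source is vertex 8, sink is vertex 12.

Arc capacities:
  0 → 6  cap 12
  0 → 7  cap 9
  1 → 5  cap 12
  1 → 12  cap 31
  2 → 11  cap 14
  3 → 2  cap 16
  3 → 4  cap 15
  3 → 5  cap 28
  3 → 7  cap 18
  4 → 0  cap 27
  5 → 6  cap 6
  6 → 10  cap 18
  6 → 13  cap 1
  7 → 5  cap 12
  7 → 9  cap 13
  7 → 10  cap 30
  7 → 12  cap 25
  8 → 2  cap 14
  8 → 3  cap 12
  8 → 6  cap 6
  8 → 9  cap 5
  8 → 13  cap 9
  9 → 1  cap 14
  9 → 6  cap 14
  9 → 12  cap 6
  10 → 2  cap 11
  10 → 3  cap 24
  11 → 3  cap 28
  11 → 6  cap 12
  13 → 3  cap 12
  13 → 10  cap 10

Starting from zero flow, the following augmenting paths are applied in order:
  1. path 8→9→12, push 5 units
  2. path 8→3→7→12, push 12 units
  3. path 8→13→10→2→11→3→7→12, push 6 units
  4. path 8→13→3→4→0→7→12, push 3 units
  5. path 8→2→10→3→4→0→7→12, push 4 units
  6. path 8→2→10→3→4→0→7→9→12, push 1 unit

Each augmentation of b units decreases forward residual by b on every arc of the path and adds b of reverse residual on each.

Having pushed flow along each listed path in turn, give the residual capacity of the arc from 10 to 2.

after path 1 (8→9→12, push 5): res(10,2)=11
after path 2 (8→3→7→12, push 12): res(10,2)=11
after path 3 (8→13→10→2→11→3→7→12, push 6): res(10,2)=5
after path 4 (8→13→3→4→0→7→12, push 3): res(10,2)=5
after path 5 (8→2→10→3→4→0→7→12, push 4): res(10,2)=9
after path 6 (8→2→10→3→4→0→7→9→12, push 1): res(10,2)=10

Residual capacity of (10,2): 10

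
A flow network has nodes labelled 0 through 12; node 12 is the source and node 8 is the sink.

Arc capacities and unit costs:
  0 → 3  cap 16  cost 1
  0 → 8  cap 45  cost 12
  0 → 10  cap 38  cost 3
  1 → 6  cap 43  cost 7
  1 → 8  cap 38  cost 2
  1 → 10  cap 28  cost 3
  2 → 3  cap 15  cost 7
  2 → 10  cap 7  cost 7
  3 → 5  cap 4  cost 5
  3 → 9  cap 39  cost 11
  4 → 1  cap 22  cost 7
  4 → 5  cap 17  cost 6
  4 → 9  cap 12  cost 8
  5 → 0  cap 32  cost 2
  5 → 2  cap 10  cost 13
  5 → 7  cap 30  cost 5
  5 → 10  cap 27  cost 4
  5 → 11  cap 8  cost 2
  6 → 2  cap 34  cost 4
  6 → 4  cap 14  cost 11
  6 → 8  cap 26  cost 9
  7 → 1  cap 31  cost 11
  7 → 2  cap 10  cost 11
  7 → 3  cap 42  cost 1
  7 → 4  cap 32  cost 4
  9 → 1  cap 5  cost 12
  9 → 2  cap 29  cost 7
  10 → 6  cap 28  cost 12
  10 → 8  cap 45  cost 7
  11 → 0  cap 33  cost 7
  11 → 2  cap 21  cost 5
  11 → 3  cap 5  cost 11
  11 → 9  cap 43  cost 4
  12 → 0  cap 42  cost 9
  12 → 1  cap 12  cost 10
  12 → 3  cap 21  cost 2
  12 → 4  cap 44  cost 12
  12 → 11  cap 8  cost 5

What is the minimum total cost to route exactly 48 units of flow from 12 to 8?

Minimum cost for 48 units: 824

shortest-cost path #1: 12→1→8 push 12 @ unit cost 12 (adds 144)
shortest-cost path #2: 12→3→5→10→8 push 4 @ unit cost 18 (adds 72)
shortest-cost path #3: 12→0→10→8 push 32 @ unit cost 19 (adds 608)
total cost = 824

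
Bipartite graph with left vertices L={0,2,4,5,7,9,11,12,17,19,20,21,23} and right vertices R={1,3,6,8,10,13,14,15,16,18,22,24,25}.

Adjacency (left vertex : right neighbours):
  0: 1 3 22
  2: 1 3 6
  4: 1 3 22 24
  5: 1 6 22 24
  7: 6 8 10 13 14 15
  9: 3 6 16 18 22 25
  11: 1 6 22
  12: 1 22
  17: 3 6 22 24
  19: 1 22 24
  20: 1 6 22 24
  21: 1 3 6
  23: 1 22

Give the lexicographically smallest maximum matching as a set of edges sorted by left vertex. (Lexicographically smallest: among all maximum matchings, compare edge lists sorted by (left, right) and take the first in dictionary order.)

|M| = 7 (so the lex-smallest maximum matching has 7 edges)
process left vertices in ascending order; for each, take the smallest-labelled available neighbour that still permits 7 edges overall, or leave it unmatched if none does
lex-smallest matching: {0-1, 2-3, 4-22, 5-6, 7-8, 9-16, 17-24}

Lex-smallest maximum matching: {(0,1), (2,3), (4,22), (5,6), (7,8), (9,16), (17,24)}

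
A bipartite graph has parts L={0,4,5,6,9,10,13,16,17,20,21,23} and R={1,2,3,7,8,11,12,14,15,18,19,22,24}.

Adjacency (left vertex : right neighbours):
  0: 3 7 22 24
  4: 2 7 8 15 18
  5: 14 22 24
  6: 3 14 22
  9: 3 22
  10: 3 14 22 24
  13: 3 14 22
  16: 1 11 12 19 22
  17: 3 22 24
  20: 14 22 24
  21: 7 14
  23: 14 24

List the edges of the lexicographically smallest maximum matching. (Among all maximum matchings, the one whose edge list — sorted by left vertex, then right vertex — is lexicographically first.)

|M| = 7 (so the lex-smallest maximum matching has 7 edges)
process left vertices in ascending order; for each, take the smallest-labelled available neighbour that still permits 7 edges overall, or leave it unmatched if none does
lex-smallest matching: {0-3, 4-2, 5-14, 6-22, 10-24, 16-1, 21-7}

Lex-smallest maximum matching: {(0,3), (4,2), (5,14), (6,22), (10,24), (16,1), (21,7)}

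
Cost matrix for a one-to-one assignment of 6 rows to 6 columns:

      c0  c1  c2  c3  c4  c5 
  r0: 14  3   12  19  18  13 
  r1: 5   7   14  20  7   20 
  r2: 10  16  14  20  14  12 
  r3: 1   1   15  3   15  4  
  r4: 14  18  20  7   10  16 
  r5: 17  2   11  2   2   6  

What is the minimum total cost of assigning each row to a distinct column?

optimal assignment: row0→col1 (cost 3), row1→col0 (cost 5), row2→col2 (cost 14), row3→col5 (cost 4), row4→col3 (cost 7), row5→col4 (cost 2)
total = 3 + 5 + 14 + 4 + 7 + 2 = 35

Minimum assignment cost: 35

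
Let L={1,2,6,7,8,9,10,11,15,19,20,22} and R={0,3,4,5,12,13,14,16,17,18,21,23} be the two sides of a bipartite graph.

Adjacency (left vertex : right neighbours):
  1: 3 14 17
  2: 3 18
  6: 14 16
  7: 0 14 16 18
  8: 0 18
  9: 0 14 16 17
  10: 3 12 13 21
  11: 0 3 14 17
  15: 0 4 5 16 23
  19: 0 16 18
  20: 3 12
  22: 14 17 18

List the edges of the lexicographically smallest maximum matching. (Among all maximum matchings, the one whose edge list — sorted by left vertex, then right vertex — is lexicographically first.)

|M| = 9 (so the lex-smallest maximum matching has 9 edges)
process left vertices in ascending order; for each, take the smallest-labelled available neighbour that still permits 9 edges overall, or leave it unmatched if none does
lex-smallest matching: {1-3, 2-18, 6-14, 7-0, 9-16, 10-13, 11-17, 15-4, 20-12}

Lex-smallest maximum matching: {(1,3), (2,18), (6,14), (7,0), (9,16), (10,13), (11,17), (15,4), (20,12)}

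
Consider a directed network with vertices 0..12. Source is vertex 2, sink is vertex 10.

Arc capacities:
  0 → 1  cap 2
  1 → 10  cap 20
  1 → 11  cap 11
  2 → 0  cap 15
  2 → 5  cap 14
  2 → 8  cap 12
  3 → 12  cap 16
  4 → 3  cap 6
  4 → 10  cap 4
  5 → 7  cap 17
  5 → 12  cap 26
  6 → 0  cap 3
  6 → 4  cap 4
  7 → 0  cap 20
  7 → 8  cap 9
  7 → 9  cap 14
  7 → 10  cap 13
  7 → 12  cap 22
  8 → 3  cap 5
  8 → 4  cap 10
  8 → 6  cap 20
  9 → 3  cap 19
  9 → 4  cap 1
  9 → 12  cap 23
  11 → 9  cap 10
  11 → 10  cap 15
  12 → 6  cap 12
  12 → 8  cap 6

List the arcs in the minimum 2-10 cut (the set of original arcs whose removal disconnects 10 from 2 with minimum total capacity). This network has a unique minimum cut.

augment #1: 2→0→1→10 push 2
augment #2: 2→5→7→10 push 13
augment #3: 2→8→4→10 push 4
max flow = 19; residual-reachable set from 2 gives S-side
cut edges (S→T): {(0,1), (4,10), (7,10)} total cap 19

Min-cut arcs: {(0,1), (4,10), (7,10)} (total capacity 19)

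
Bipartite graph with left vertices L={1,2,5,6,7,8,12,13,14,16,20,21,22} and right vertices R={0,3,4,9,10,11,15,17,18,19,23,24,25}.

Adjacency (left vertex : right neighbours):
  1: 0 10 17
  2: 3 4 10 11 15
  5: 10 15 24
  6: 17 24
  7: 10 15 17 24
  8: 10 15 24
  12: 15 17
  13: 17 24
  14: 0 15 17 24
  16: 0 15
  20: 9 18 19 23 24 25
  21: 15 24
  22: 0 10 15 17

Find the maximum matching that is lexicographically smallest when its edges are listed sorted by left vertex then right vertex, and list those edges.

|M| = 7 (so the lex-smallest maximum matching has 7 edges)
process left vertices in ascending order; for each, take the smallest-labelled available neighbour that still permits 7 edges overall, or leave it unmatched if none does
lex-smallest matching: {1-0, 2-3, 5-10, 6-17, 7-15, 8-24, 20-9}

Lex-smallest maximum matching: {(1,0), (2,3), (5,10), (6,17), (7,15), (8,24), (20,9)}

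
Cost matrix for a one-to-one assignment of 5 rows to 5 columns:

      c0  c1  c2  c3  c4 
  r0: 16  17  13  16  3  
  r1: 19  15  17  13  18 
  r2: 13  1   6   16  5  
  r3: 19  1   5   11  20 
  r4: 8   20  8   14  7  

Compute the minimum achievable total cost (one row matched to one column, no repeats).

optimal assignment: row0→col4 (cost 3), row1→col3 (cost 13), row2→col1 (cost 1), row3→col2 (cost 5), row4→col0 (cost 8)
total = 3 + 13 + 1 + 5 + 8 = 30

Minimum assignment cost: 30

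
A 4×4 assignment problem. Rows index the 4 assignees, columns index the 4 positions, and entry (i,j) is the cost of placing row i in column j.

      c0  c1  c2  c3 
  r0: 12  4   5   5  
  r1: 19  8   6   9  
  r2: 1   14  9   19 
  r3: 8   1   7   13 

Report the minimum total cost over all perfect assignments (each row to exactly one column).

optimal assignment: row0→col3 (cost 5), row1→col2 (cost 6), row2→col0 (cost 1), row3→col1 (cost 1)
total = 5 + 6 + 1 + 1 = 13

Minimum assignment cost: 13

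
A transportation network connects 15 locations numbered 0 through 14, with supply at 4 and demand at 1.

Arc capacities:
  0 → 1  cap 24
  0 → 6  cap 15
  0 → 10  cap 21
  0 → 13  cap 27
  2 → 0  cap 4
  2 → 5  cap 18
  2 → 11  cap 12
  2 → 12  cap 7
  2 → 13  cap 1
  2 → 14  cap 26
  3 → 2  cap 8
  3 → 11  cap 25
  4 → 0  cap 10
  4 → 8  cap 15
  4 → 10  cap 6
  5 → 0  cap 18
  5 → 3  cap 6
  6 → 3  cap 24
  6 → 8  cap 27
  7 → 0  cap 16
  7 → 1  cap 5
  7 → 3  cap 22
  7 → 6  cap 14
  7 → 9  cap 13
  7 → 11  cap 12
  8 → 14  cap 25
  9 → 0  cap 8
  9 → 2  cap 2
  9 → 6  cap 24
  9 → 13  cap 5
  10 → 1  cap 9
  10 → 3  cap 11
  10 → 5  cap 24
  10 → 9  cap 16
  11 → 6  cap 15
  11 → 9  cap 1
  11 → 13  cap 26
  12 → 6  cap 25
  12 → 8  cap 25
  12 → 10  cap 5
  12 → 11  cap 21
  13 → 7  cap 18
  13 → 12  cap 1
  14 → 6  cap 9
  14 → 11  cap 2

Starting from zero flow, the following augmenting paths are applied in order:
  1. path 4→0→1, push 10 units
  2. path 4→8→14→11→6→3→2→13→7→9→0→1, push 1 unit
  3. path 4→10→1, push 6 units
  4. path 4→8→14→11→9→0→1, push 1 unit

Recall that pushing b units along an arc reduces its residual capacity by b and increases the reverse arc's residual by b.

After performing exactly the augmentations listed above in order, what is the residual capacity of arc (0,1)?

Residual capacity of (0,1): 12

after path 1 (4→0→1, push 10): res(0,1)=14
after path 2 (4→8→14→11→6→3→2→13→7→9→0→1, push 1): res(0,1)=13
after path 3 (4→10→1, push 6): res(0,1)=13
after path 4 (4→8→14→11→9→0→1, push 1): res(0,1)=12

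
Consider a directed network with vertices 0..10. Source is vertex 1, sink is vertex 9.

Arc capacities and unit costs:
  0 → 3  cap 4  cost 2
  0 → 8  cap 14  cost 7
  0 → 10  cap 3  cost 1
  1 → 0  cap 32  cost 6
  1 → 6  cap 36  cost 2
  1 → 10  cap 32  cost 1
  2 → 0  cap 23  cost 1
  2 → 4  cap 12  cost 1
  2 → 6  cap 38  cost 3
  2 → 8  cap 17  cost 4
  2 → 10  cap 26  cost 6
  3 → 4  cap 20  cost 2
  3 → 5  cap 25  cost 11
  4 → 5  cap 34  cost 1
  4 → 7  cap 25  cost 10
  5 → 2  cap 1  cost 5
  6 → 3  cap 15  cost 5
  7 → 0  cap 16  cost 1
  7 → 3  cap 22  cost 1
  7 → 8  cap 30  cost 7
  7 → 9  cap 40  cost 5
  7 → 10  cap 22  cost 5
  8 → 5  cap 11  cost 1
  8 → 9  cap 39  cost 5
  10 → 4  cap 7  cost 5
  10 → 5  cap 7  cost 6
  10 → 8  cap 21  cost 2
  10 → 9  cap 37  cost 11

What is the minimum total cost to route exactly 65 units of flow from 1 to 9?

shortest-cost path #1: 1→10→8→9 push 21 @ unit cost 8 (adds 168)
shortest-cost path #2: 1→10→9 push 11 @ unit cost 12 (adds 132)
shortest-cost path #3: 1→0→8→9 push 14 @ unit cost 18 (adds 252)
shortest-cost path #4: 1→0→10→9 push 3 @ unit cost 18 (adds 54)
shortest-cost path #5: 1→6→3→4→7→9 push 15 @ unit cost 24 (adds 360)
shortest-cost path #6: 1→0→3→4→7→9 push 1 @ unit cost 25 (adds 25)
total cost = 991

Minimum cost for 65 units: 991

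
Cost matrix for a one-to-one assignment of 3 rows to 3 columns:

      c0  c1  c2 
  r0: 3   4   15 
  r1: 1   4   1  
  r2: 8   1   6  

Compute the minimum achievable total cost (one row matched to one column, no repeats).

optimal assignment: row0→col0 (cost 3), row1→col2 (cost 1), row2→col1 (cost 1)
total = 3 + 1 + 1 = 5

Minimum assignment cost: 5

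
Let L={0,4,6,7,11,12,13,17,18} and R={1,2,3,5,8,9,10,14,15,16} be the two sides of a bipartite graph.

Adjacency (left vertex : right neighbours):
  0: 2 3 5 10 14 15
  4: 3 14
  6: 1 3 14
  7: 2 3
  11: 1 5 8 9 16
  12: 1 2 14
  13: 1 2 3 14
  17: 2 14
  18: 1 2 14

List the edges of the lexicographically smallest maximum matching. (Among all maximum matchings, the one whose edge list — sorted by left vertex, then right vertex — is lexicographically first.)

|M| = 6 (so the lex-smallest maximum matching has 6 edges)
process left vertices in ascending order; for each, take the smallest-labelled available neighbour that still permits 6 edges overall, or leave it unmatched if none does
lex-smallest matching: {0-5, 4-3, 6-1, 7-2, 11-8, 12-14}

Lex-smallest maximum matching: {(0,5), (4,3), (6,1), (7,2), (11,8), (12,14)}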